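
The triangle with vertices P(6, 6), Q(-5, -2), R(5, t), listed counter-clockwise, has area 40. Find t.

-2

The doubled signed area Σ (x_i y_{i+1} − x_{i+1} y_i) is linear in t.
With t=0 it equals 58; the coefficient of t is -11 (from the two edges through R).
So -11·t + 58 = 2·40 = 80 ⇒ t = -2.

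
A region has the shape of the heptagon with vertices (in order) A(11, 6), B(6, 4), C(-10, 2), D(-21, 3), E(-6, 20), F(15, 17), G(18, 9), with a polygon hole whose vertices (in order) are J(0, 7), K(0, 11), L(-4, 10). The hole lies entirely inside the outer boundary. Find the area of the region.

439

Outer boundary:
Apply the shoelace (surveyor's) formula: 2A = Σ (x_i·y_{i+1} − x_{i+1}·y_i), indices taken mod 7.
Cross-terms: 8, 52, 12, -402, -402, -171, 9  ⇒  Σ = -894
Area = |Σ|/2 = 447.
Hole:
Apply the shoelace (surveyor's) formula: 2A = Σ (x_i·y_{i+1} − x_{i+1}·y_i), indices taken mod 3.
J→K: (0)(11) − (0)(7) = 0
K→L: (0)(10) − (-4)(11) = 44
L→J: (-4)(7) − (0)(10) = -28
Σ = 16
Area = |Σ|/2 = 8.
Net area = 447 − 8 = 439.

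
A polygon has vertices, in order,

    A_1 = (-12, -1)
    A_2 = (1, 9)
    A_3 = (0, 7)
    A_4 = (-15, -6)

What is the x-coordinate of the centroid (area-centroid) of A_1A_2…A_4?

-287/39

Apply Gauss's area formula. First the cross-terms c_i = x_i·y_{i+1} − x_{i+1}·y_i:
  -107, 7, 105, -57  ⇒  2A = -52, A = -26.
Then Σ (x_i + x_{i+1})·c_i = 1148, so x̄ = 1148 / (6·(-26)) = -287/39.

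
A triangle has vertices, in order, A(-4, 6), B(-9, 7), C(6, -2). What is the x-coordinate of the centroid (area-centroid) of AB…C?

-7/3

Apply Gauss's area formula. First the cross-terms c_i = x_i·y_{i+1} − x_{i+1}·y_i:
  26, -24, 28  ⇒  2A = 30, A = 15.
Then Σ (x_i + x_{i+1})·c_i = -210, so x̄ = -210 / (6·15) = -7/3.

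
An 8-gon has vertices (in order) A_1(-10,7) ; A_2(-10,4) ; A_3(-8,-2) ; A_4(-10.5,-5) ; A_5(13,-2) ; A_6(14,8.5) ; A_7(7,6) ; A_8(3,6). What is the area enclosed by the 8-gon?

Apply the shoelace (surveyor's) formula: 2A = Σ (x_i·y_{i+1} − x_{i+1}·y_i), indices taken mod 8.
A_1→A_2: (-10)(4) − (-10)(7) = 30
A_2→A_3: (-10)(-2) − (-8)(4) = 52
A_3→A_4: (-8)(-5) − (-10.5)(-2) = 19
A_4→A_5: (-10.5)(-2) − (13)(-5) = 86
A_5→A_6: (13)(8.5) − (14)(-2) = 138.5
A_6→A_7: (14)(6) − (7)(8.5) = 24.5
A_7→A_8: (7)(6) − (3)(6) = 24
A_8→A_1: (3)(7) − (-10)(6) = 81
Σ = 455
Area = |Σ|/2 = 227.5.

227.5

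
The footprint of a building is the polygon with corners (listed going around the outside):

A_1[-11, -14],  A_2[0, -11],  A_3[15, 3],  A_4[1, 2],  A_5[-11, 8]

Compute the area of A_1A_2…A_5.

Apply the surveyor's formula: 2A = Σ (x_i·y_{i+1} − x_{i+1}·y_i), indices taken mod 5.
Σ = (121) + (165) + (27) + (30) + (242) = 585
Area = |Σ|/2 = 292.5.

292.5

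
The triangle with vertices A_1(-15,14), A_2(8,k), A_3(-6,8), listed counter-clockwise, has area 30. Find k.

-8

The doubled signed area Σ (x_i y_{i+1} − x_{i+1} y_i) is linear in k.
With k=0 it equals -12; the coefficient of k is -9 (from the two edges through A_2).
So -9·k + -12 = 2·30 = 60 ⇒ k = -8.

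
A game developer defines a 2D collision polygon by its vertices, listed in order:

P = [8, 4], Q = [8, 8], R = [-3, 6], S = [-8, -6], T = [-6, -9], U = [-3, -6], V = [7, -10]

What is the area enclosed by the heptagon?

Apply the shoelace formula: 2A = Σ (x_i·y_{i+1} − x_{i+1}·y_i), indices taken mod 7.
P→Q: (8)(8) − (8)(4) = 32
Q→R: (8)(6) − (-3)(8) = 72
R→S: (-3)(-6) − (-8)(6) = 66
S→T: (-8)(-9) − (-6)(-6) = 36
T→U: (-6)(-6) − (-3)(-9) = 9
U→V: (-3)(-10) − (7)(-6) = 72
V→P: (7)(4) − (8)(-10) = 108
Σ = 395
Area = |Σ|/2 = 197.5.

197.5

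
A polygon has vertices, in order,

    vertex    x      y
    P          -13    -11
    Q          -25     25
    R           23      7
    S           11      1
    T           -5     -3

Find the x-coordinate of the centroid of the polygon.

-917/177

Apply the surveyor's formula. First the cross-terms c_i = x_i·y_{i+1} − x_{i+1}·y_i:
  -600, -750, -54, -28, 16  ⇒  2A = -1416, A = -708.
Then Σ (x_i + x_{i+1})·c_i = 22008, so x̄ = 22008 / (6·(-708)) = -917/177.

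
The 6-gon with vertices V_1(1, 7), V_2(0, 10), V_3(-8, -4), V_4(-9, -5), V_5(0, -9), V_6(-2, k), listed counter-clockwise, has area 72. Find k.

Write out the shoelace sum; only the two edges meeting at V_6 involve k:
2·Area = [(0·k − (-2)·(-9)) + ((-2)·7 − 1·k)] + 175
       = -1·k + 143 = 144
⇒ k = -1.

-1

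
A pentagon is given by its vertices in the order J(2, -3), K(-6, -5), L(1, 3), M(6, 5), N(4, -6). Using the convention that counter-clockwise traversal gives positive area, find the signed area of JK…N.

Σ = (-28) + (-13) + (-13) + (-56) + (0) = -110
Signed area = Σ/2 = -55 (negative ⇒ clockwise traversal).

-55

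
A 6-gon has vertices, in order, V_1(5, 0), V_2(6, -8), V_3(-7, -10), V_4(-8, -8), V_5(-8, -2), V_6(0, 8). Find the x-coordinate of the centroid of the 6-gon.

-93/83

Apply the shoelace (surveyor's) formula. First the cross-terms c_i = x_i·y_{i+1} − x_{i+1}·y_i:
  -40, -116, -24, -48, -64, -40  ⇒  2A = -332, A = -166.
Then Σ (x_i + x_{i+1})·c_i = 1116, so x̄ = 1116 / (6·(-166)) = -93/83.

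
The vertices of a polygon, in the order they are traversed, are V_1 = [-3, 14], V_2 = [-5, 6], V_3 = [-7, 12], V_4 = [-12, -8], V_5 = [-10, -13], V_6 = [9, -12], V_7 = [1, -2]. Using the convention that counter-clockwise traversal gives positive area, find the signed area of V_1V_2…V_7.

Apply the surveyor's formula: 2A = Σ (x_i·y_{i+1} − x_{i+1}·y_i), indices taken mod 7.
Σ = (52) + (-18) + (200) + (76) + (237) + (-6) + (8) = 549
Signed area = Σ/2 = 274.5 (positive ⇒ counter-clockwise traversal).

274.5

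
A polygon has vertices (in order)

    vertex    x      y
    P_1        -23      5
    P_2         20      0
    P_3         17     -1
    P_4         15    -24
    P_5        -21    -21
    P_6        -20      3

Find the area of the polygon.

923

Cross-terms: -100, -20, -393, -819, -483, -31  ⇒  Σ = -1846
Area = |Σ|/2 = 923.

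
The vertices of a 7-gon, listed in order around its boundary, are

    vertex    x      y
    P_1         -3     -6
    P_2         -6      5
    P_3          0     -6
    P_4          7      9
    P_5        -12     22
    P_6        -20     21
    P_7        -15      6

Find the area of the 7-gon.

Apply the shoelace (surveyor's) formula: 2A = Σ (x_i·y_{i+1} − x_{i+1}·y_i), indices taken mod 7.
Σ = (-51) + (36) + (42) + (262) + (188) + (195) + (108) = 780
Area = |Σ|/2 = 390.

390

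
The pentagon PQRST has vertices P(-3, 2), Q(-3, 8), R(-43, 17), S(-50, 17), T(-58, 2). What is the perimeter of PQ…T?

|PQ| = √((0)² + (6)²) = √36 = 6
|QR| = √((-40)² + (9)²) = √1681 = 41
|RS| = √((-7)² + (0)²) = √49 = 7
|ST| = √((-8)² + (-15)²) = √289 = 17
|TP| = √((55)² + (0)²) = √3025 = 55
Perimeter = 6 + 41 + 7 + 17 + 55 = 126.

126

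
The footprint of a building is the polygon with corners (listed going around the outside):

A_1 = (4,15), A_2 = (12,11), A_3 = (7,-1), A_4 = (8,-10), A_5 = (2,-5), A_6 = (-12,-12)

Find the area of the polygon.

261.5

Σ = (-136) + (-89) + (-62) + (-20) + (-84) + (-132) = -523
Area = |Σ|/2 = 261.5.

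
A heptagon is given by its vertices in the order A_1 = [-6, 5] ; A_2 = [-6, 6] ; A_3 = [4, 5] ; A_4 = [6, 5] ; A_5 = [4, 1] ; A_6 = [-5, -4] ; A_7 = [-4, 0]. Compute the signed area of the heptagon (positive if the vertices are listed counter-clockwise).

Apply Gauss's area formula: 2A = Σ (x_i·y_{i+1} − x_{i+1}·y_i), indices taken mod 7.
Cross-terms: -6, -54, -10, -14, -11, -16, -20  ⇒  Σ = -131
Signed area = Σ/2 = -65.5 (negative ⇒ clockwise traversal).

-65.5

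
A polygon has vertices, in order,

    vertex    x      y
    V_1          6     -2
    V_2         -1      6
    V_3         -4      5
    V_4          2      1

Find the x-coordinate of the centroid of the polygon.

Apply the surveyor's formula. First the cross-terms c_i = x_i·y_{i+1} − x_{i+1}·y_i:
  34, 19, -14, -10  ⇒  2A = 29, A = 14.5.
Then Σ (x_i + x_{i+1})·c_i = 23, so x̄ = 23 / (6·14.5) = 23/87.

23/87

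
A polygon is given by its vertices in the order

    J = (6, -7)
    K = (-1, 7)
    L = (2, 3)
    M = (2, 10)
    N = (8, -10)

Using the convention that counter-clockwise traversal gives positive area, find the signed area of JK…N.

-32

Apply Gauss's area formula: 2A = Σ (x_i·y_{i+1} − x_{i+1}·y_i), indices taken mod 5.
Cross-terms: 35, -17, 14, -100, 4  ⇒  Σ = -64
Signed area = Σ/2 = -32 (negative ⇒ clockwise traversal).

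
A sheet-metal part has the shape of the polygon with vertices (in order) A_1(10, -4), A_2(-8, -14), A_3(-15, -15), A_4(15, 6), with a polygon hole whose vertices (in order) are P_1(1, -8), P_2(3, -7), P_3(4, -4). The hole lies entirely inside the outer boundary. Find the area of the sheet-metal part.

121

Outer boundary:
A_1→A_2: (10)(-14) − (-8)(-4) = -172
A_2→A_3: (-8)(-15) − (-15)(-14) = -90
A_3→A_4: (-15)(6) − (15)(-15) = 135
A_4→A_1: (15)(-4) − (10)(6) = -120
Σ = -247
Area = |Σ|/2 = 123.5.
Hole:
Σ = (17) + (16) + (-28) = 5
Area = |Σ|/2 = 2.5.
Net area = 123.5 − 2.5 = 121.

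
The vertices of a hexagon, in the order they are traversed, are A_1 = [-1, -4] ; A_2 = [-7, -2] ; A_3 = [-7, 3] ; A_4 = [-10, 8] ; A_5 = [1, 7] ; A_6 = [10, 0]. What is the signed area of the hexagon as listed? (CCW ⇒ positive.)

-137.5

Apply Gauss's area formula: 2A = Σ (x_i·y_{i+1} − x_{i+1}·y_i), indices taken mod 6.
Σ = (-26) + (-35) + (-26) + (-78) + (-70) + (-40) = -275
Signed area = Σ/2 = -137.5 (negative ⇒ clockwise traversal).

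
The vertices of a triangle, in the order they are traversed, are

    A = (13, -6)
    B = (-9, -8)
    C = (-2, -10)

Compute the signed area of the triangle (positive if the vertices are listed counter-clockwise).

Cross-terms: -158, 74, 142  ⇒  Σ = 58
Signed area = Σ/2 = 29 (positive ⇒ counter-clockwise traversal).

29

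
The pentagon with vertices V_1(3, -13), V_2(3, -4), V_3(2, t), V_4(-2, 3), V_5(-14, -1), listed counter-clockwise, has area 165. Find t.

12

The doubled signed area Σ (x_i y_{i+1} − x_{i+1} y_i) is linear in t.
With t=0 it equals 270; the coefficient of t is 5 (from the two edges through V_3).
So 5·t + 270 = 2·165 = 330 ⇒ t = 12.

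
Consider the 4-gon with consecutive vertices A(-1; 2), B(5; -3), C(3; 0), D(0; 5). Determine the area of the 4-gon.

11

Σ = (-7) + (9) + (15) + (5) = 22
Area = |Σ|/2 = 11.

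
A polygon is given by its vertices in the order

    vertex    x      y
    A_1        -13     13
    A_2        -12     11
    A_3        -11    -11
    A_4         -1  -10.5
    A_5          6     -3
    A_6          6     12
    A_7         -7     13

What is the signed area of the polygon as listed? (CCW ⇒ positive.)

Σ = (13) + (253) + (104.5) + (66) + (90) + (162) + (78) = 766.5
Signed area = Σ/2 = 383.25 (positive ⇒ counter-clockwise traversal).

383.25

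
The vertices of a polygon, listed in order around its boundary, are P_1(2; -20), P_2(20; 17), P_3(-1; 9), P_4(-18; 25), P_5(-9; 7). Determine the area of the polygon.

Apply Gauss's area formula: 2A = Σ (x_i·y_{i+1} − x_{i+1}·y_i), indices taken mod 5.
Σ = (434) + (197) + (137) + (99) + (166) = 1033
Area = |Σ|/2 = 516.5.

516.5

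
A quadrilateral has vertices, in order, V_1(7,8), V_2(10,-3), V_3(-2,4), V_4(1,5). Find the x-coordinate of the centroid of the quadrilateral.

61/12

Apply the surveyor's formula. First the cross-terms c_i = x_i·y_{i+1} − x_{i+1}·y_i:
  -101, 34, -14, -27  ⇒  2A = -108, A = -54.
Then Σ (x_i + x_{i+1})·c_i = -1647, so x̄ = -1647 / (6·(-54)) = 61/12.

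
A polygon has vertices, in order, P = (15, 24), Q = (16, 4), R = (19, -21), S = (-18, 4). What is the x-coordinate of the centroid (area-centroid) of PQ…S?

Apply the shoelace (surveyor's) formula. First the cross-terms c_i = x_i·y_{i+1} − x_{i+1}·y_i:
  -324, -412, -302, -492  ⇒  2A = -1530, A = -765.
Then Σ (x_i + x_{i+1})·c_i = -23290, so x̄ = -23290 / (6·(-765)) = 137/27.

137/27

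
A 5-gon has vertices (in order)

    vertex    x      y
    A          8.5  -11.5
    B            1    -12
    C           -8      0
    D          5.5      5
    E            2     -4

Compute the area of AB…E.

Σ = (-90.5) + (-96) + (-40) + (-32) + (11) = -247.5
Area = |Σ|/2 = 123.75.

123.75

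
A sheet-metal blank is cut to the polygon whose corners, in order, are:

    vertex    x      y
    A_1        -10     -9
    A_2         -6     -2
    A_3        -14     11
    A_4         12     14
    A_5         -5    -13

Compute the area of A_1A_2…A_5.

Apply Gauss's area formula: 2A = Σ (x_i·y_{i+1} − x_{i+1}·y_i), indices taken mod 5.
A_1→A_2: (-10)(-2) − (-6)(-9) = -34
A_2→A_3: (-6)(11) − (-14)(-2) = -94
A_3→A_4: (-14)(14) − (12)(11) = -328
A_4→A_5: (12)(-13) − (-5)(14) = -86
A_5→A_1: (-5)(-9) − (-10)(-13) = -85
Σ = -627
Area = |Σ|/2 = 313.5.

313.5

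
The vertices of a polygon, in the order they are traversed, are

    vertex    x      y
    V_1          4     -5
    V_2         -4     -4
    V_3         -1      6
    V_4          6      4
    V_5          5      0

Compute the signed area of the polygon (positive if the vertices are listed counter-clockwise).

Apply the surveyor's formula: 2A = Σ (x_i·y_{i+1} − x_{i+1}·y_i), indices taken mod 5.
Σ = (-36) + (-28) + (-40) + (-20) + (-25) = -149
Signed area = Σ/2 = -74.5 (negative ⇒ clockwise traversal).

-74.5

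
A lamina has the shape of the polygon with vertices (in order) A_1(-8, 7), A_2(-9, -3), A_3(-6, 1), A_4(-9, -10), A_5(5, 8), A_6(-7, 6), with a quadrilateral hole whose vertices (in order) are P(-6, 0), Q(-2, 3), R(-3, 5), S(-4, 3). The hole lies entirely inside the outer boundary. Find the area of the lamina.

91

Outer boundary:
Apply the shoelace formula: 2A = Σ (x_i·y_{i+1} − x_{i+1}·y_i), indices taken mod 6.
Σ = (87) + (-27) + (69) + (-22) + (86) + (-1) = 192
Area = |Σ|/2 = 96.
Hole:
Apply Gauss's area formula: 2A = Σ (x_i·y_{i+1} − x_{i+1}·y_i), indices taken mod 4.
P→Q: (-6)(3) − (-2)(0) = -18
Q→R: (-2)(5) − (-3)(3) = -1
R→S: (-3)(3) − (-4)(5) = 11
S→P: (-4)(0) − (-6)(3) = 18
Σ = 10
Area = |Σ|/2 = 5.
Net area = 96 − 5 = 91.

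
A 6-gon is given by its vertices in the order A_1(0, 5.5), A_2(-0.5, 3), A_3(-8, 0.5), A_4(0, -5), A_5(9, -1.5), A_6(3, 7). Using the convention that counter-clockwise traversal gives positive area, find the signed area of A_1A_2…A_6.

Apply the surveyor's formula: 2A = Σ (x_i·y_{i+1} − x_{i+1}·y_i), indices taken mod 6.
Σ = (2.75) + (23.75) + (40) + (45) + (67.5) + (16.5) = 195.5
Signed area = Σ/2 = 97.75 (positive ⇒ counter-clockwise traversal).

97.75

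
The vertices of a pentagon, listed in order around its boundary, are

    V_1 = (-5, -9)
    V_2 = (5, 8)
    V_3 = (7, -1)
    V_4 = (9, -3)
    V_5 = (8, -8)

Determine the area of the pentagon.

114

Apply the shoelace formula: 2A = Σ (x_i·y_{i+1} − x_{i+1}·y_i), indices taken mod 5.
V_1→V_2: (-5)(8) − (5)(-9) = 5
V_2→V_3: (5)(-1) − (7)(8) = -61
V_3→V_4: (7)(-3) − (9)(-1) = -12
V_4→V_5: (9)(-8) − (8)(-3) = -48
V_5→V_1: (8)(-9) − (-5)(-8) = -112
Σ = -228
Area = |Σ|/2 = 114.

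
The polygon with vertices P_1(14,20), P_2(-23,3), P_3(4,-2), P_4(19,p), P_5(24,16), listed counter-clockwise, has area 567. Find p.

0

The doubled signed area Σ (x_i y_{i+1} − x_{i+1} y_i) is linear in p.
With p=0 it equals 1134; the coefficient of p is -20 (from the two edges through P_4).
So -20·p + 1134 = 2·567 = 1134 ⇒ p = 0.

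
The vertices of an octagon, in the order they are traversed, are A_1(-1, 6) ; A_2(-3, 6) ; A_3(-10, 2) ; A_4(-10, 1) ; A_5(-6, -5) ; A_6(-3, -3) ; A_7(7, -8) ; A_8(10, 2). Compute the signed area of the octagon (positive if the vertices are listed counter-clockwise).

Apply the shoelace (surveyor's) formula: 2A = Σ (x_i·y_{i+1} − x_{i+1}·y_i), indices taken mod 8.
Σ = (12) + (54) + (10) + (56) + (3) + (45) + (94) + (62) = 336
Signed area = Σ/2 = 168 (positive ⇒ counter-clockwise traversal).

168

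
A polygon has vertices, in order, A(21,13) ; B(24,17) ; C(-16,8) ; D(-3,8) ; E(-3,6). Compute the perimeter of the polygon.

|AB| = √((3)² + (4)²) = √25 = 5
|BC| = √((-40)² + (-9)²) = √1681 = 41
|CD| = √((13)² + (0)²) = √169 = 13
|DE| = √((0)² + (-2)²) = √4 = 2
|EA| = √((24)² + (7)²) = √625 = 25
Perimeter = 5 + 41 + 13 + 2 + 25 = 86.

86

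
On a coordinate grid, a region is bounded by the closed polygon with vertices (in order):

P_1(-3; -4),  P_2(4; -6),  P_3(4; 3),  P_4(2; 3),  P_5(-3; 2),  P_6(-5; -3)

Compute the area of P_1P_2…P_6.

59.5

Σ = (34) + (36) + (6) + (13) + (19) + (11) = 119
Area = |Σ|/2 = 59.5.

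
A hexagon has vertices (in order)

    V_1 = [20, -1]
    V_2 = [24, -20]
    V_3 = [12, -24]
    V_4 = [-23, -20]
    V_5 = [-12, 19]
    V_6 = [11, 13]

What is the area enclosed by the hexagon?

1408.5

Σ = (-376) + (-336) + (-792) + (-677) + (-365) + (-271) = -2817
Area = |Σ|/2 = 1408.5.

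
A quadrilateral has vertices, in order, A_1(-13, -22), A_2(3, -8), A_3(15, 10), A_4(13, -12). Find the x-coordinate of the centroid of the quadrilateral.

Apply the surveyor's formula. First the cross-terms c_i = x_i·y_{i+1} − x_{i+1}·y_i:
  170, 150, -310, -442  ⇒  2A = -432, A = -216.
Then Σ (x_i + x_{i+1})·c_i = -7680, so x̄ = -7680 / (6·(-216)) = 160/27.

160/27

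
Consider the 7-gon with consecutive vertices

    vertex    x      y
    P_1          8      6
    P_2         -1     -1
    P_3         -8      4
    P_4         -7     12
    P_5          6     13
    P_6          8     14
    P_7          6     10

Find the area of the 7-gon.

156.5

Σ = (-2) + (-12) + (-68) + (-163) + (-20) + (-4) + (-44) = -313
Area = |Σ|/2 = 156.5.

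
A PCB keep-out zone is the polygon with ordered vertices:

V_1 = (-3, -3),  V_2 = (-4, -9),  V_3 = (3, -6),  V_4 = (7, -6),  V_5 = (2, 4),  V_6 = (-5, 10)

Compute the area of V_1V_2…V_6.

107.5

Apply Gauss's area formula: 2A = Σ (x_i·y_{i+1} − x_{i+1}·y_i), indices taken mod 6.
Σ = (15) + (51) + (24) + (40) + (40) + (45) = 215
Area = |Σ|/2 = 107.5.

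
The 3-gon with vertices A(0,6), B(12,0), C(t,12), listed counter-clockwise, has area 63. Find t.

Write out the shoelace sum; only the two edges meeting at C involve t:
2·Area = [(12·12 − t·0) + (t·6 − 0·12)] + -72
       = 6·t + 72 = 126
⇒ t = 9.

9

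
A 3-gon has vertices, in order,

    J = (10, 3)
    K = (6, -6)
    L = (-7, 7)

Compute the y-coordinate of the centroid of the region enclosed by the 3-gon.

4/3

Apply the surveyor's formula. First the cross-terms c_i = x_i·y_{i+1} − x_{i+1}·y_i:
  -78, 0, -91  ⇒  2A = -169, A = -84.5.
Then Σ (y_i + y_{i+1})·c_i = -676, so ȳ = -676 / (6·(-84.5)) = 4/3.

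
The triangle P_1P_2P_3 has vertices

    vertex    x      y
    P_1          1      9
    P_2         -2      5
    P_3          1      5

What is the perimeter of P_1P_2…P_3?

|P_1P_2| = √((-3)² + (-4)²) = √25 = 5
|P_2P_3| = √((3)² + (0)²) = √9 = 3
|P_3P_1| = √((0)² + (4)²) = √16 = 4
Perimeter = 5 + 3 + 4 = 12.

12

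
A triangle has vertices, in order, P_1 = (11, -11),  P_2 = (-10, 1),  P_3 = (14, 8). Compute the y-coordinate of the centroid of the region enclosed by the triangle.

Apply the shoelace formula. First the cross-terms c_i = x_i·y_{i+1} − x_{i+1}·y_i:
  -99, -94, -242  ⇒  2A = -435, A = -217.5.
Then Σ (y_i + y_{i+1})·c_i = 870, so ȳ = 870 / (6·(-217.5)) = -2/3.

-2/3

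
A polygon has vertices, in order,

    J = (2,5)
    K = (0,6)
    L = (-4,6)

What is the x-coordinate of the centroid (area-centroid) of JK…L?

Apply Gauss's area formula. First the cross-terms c_i = x_i·y_{i+1} − x_{i+1}·y_i:
  12, 24, -32  ⇒  2A = 4, A = 2.
Then Σ (x_i + x_{i+1})·c_i = -8, so x̄ = -8 / (6·2) = -2/3.

-2/3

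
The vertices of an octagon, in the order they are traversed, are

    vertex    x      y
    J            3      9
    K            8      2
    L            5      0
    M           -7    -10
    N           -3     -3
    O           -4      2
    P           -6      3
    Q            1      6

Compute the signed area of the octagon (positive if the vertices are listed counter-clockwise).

J→K: (3)(2) − (8)(9) = -66
K→L: (8)(0) − (5)(2) = -10
L→M: (5)(-10) − (-7)(0) = -50
M→N: (-7)(-3) − (-3)(-10) = -9
N→O: (-3)(2) − (-4)(-3) = -18
O→P: (-4)(3) − (-6)(2) = 0
P→Q: (-6)(6) − (1)(3) = -39
Q→J: (1)(9) − (3)(6) = -9
Σ = -201
Signed area = Σ/2 = -100.5 (negative ⇒ clockwise traversal).

-100.5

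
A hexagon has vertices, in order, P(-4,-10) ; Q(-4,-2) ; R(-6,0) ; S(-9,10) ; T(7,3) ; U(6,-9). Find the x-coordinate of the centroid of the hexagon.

-25/126

Apply the surveyor's formula. First the cross-terms c_i = x_i·y_{i+1} − x_{i+1}·y_i:
  -32, -12, -60, -97, -81, -96  ⇒  2A = -378, A = -189.
Then Σ (x_i + x_{i+1})·c_i = 225, so x̄ = 225 / (6·(-189)) = -25/126.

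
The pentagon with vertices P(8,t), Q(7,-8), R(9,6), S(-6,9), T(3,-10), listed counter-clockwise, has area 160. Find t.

Write out the shoelace sum; only the two edges meeting at P involve t:
2·Area = [(3·t − 8·(-10)) + (8·(-8) − 7·t)] + 264
       = -4·t + 280 = 320
⇒ t = -10.

-10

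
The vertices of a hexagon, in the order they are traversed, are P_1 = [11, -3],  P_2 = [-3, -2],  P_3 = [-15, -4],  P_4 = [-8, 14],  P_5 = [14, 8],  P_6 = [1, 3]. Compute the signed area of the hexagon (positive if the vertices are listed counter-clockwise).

Cross-terms: -31, -18, -242, -260, 34, -36  ⇒  Σ = -553
Signed area = Σ/2 = -276.5 (negative ⇒ clockwise traversal).

-276.5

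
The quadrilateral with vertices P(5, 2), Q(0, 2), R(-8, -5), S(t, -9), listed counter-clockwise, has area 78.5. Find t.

The doubled signed area Σ (x_i y_{i+1} − x_{i+1} y_i) is linear in t.
With t=0 it equals 143; the coefficient of t is 7 (from the two edges through S).
So 7·t + 143 = 2·78.5 = 157 ⇒ t = 2.

2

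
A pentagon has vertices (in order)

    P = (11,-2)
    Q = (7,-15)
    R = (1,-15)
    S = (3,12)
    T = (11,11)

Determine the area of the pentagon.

Σ = (-151) + (-90) + (57) + (-99) + (-143) = -426
Area = |Σ|/2 = 213.

213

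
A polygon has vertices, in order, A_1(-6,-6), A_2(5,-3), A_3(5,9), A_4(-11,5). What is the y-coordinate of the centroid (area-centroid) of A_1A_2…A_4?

196/123

Apply the surveyor's formula. First the cross-terms c_i = x_i·y_{i+1} − x_{i+1}·y_i:
  48, 60, 124, 96  ⇒  2A = 328, A = 164.
Then Σ (y_i + y_{i+1})·c_i = 1568, so ȳ = 1568 / (6·164) = 196/123.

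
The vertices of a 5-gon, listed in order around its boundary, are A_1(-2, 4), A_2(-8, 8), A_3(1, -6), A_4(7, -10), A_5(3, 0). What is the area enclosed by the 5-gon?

A_1→A_2: (-2)(8) − (-8)(4) = 16
A_2→A_3: (-8)(-6) − (1)(8) = 40
A_3→A_4: (1)(-10) − (7)(-6) = 32
A_4→A_5: (7)(0) − (3)(-10) = 30
A_5→A_1: (3)(4) − (-2)(0) = 12
Σ = 130
Area = |Σ|/2 = 65.

65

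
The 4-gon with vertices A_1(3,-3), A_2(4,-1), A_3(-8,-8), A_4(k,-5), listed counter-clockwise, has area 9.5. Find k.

-1

Write out the shoelace sum; only the two edges meeting at A_4 involve k:
2·Area = [((-8)·(-5) − k·(-8)) + (k·(-3) − 3·(-5))] + -31
       = 5·k + 24 = 19
⇒ k = -1.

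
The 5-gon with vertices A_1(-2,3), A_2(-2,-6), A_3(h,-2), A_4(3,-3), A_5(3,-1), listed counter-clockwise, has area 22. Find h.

1

Write out the shoelace sum; only the two edges meeting at A_3 involve h:
2·Area = [((-2)·(-2) − h·(-6)) + (h·(-3) − 3·(-2))] + 31
       = 3·h + 41 = 44
⇒ h = 1.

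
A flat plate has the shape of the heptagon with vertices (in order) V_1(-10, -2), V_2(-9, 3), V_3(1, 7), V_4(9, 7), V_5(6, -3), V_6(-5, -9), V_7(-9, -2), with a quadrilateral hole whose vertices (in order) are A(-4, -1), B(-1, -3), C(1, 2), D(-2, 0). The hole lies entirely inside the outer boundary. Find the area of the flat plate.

181.5

Outer boundary:
Apply Gauss's area formula: 2A = Σ (x_i·y_{i+1} − x_{i+1}·y_i), indices taken mod 7.
Σ = (-48) + (-66) + (-56) + (-69) + (-69) + (-71) + (-2) = -381
Area = |Σ|/2 = 190.5.
Hole:
Σ = (11) + (1) + (4) + (2) = 18
Area = |Σ|/2 = 9.
Net area = 190.5 − 9 = 181.5.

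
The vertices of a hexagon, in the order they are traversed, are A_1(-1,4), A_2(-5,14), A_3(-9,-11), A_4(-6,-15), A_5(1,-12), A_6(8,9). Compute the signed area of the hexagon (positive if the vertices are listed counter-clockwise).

244.5

Apply Gauss's area formula: 2A = Σ (x_i·y_{i+1} − x_{i+1}·y_i), indices taken mod 6.
Cross-terms: 6, 181, 69, 87, 105, 41  ⇒  Σ = 489
Signed area = Σ/2 = 244.5 (positive ⇒ counter-clockwise traversal).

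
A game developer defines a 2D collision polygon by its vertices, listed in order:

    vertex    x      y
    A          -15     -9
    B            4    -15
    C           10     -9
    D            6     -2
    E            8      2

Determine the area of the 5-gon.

Σ = (261) + (114) + (34) + (28) + (-42) = 395
Area = |Σ|/2 = 197.5.

197.5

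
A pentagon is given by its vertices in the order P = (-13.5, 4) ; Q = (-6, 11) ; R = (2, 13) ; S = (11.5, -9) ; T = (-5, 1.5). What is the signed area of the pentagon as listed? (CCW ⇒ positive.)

Apply the shoelace (surveyor's) formula: 2A = Σ (x_i·y_{i+1} − x_{i+1}·y_i), indices taken mod 5.
Σ = (-124.5) + (-100) + (-167.5) + (-27.75) + (0.25) = -419.5
Signed area = Σ/2 = -209.75 (negative ⇒ clockwise traversal).

-209.75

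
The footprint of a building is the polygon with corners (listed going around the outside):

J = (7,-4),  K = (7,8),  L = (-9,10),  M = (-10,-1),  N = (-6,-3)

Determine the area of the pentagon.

202

Apply Gauss's area formula: 2A = Σ (x_i·y_{i+1} − x_{i+1}·y_i), indices taken mod 5.
Σ = (84) + (142) + (109) + (24) + (45) = 404
Area = |Σ|/2 = 202.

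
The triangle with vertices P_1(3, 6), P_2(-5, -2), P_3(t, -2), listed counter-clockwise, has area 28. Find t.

2

Write out the shoelace sum; only the two edges meeting at P_3 involve t:
2·Area = [((-5)·(-2) − t·(-2)) + (t·6 − 3·(-2))] + 24
       = 8·t + 40 = 56
⇒ t = 2.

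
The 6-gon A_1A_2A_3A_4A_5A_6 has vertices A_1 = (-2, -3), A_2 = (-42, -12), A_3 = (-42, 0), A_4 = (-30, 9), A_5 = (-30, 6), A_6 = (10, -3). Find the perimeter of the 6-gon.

|A_1A_2| = √((-40)² + (-9)²) = √1681 = 41
|A_2A_3| = √((0)² + (12)²) = √144 = 12
|A_3A_4| = √((12)² + (9)²) = √225 = 15
|A_4A_5| = √((0)² + (-3)²) = √9 = 3
|A_5A_6| = √((40)² + (-9)²) = √1681 = 41
|A_6A_1| = √((-12)² + (0)²) = √144 = 12
Perimeter = 41 + 12 + 15 + 3 + 41 + 12 = 124.

124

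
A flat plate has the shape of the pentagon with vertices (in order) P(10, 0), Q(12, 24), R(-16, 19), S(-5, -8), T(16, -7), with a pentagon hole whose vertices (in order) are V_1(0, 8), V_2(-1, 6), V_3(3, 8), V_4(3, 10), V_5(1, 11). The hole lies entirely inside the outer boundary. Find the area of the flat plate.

Outer boundary:
Apply the shoelace formula: 2A = Σ (x_i·y_{i+1} − x_{i+1}·y_i), indices taken mod 5.
Σ = (240) + (612) + (223) + (163) + (70) = 1308
Area = |Σ|/2 = 654.
Hole:
Σ = (8) + (-26) + (6) + (23) + (8) = 19
Area = |Σ|/2 = 9.5.
Net area = 654 − 9.5 = 644.5.

644.5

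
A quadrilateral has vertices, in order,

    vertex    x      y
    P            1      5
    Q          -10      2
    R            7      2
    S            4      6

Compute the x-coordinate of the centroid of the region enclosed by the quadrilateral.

Apply the shoelace (surveyor's) formula. First the cross-terms c_i = x_i·y_{i+1} − x_{i+1}·y_i:
  52, -34, 34, 14  ⇒  2A = 66, A = 33.
Then Σ (x_i + x_{i+1})·c_i = 78, so x̄ = 78 / (6·33) = 13/33.

13/33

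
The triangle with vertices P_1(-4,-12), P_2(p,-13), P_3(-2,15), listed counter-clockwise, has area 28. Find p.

Write out the shoelace sum; only the two edges meeting at P_2 involve p:
2·Area = [((-4)·(-13) − p·(-12)) + (p·15 − (-2)·(-13))] + 84
       = 27·p + 110 = 56
⇒ p = -2.

-2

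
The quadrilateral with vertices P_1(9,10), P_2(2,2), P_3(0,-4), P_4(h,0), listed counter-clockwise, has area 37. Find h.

Write out the shoelace sum; only the two edges meeting at P_4 involve h:
2·Area = [(0·0 − h·(-4)) + (h·10 − 9·0)] + -10
       = 14·h + -10 = 74
⇒ h = 6.

6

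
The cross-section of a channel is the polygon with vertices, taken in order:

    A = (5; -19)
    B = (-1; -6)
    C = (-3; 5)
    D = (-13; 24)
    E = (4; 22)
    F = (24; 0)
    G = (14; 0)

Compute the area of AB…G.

627.5

Apply the shoelace formula: 2A = Σ (x_i·y_{i+1} − x_{i+1}·y_i), indices taken mod 7.
Σ = (-49) + (-23) + (-7) + (-382) + (-528) + (0) + (-266) = -1255
Area = |Σ|/2 = 627.5.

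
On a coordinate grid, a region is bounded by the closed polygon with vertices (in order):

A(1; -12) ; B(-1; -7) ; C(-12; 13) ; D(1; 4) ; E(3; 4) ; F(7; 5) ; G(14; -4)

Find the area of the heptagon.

230

Apply Gauss's area formula: 2A = Σ (x_i·y_{i+1} − x_{i+1}·y_i), indices taken mod 7.
Cross-terms: -19, -97, -61, -8, -13, -98, -164  ⇒  Σ = -460
Area = |Σ|/2 = 230.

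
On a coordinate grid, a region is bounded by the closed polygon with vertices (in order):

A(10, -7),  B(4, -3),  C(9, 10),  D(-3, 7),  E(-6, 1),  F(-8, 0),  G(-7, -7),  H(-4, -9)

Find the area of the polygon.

Apply the surveyor's formula: 2A = Σ (x_i·y_{i+1} − x_{i+1}·y_i), indices taken mod 8.
Cross-terms: -2, 67, 93, 39, 8, 56, 35, 118  ⇒  Σ = 414
Area = |Σ|/2 = 207.

207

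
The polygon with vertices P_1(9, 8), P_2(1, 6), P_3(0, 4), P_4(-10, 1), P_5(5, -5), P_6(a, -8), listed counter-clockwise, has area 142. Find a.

9

The doubled signed area Σ (x_i y_{i+1} − x_{i+1} y_i) is linear in a.
With a=0 it equals 167; the coefficient of a is 13 (from the two edges through P_6).
So 13·a + 167 = 2·142 = 284 ⇒ a = 9.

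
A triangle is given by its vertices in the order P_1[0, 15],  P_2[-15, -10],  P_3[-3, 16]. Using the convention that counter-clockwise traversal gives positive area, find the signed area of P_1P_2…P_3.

-45

P_1→P_2: (0)(-10) − (-15)(15) = 225
P_2→P_3: (-15)(16) − (-3)(-10) = -270
P_3→P_1: (-3)(15) − (0)(16) = -45
Σ = -90
Signed area = Σ/2 = -45 (negative ⇒ clockwise traversal).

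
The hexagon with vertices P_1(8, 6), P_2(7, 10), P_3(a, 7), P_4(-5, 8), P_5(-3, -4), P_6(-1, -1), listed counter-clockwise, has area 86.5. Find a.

-3

The doubled signed area Σ (x_i y_{i+1} − x_{i+1} y_i) is linear in a.
With a=0 it equals 167; the coefficient of a is -2 (from the two edges through P_3).
So -2·a + 167 = 2·86.5 = 173 ⇒ a = -3.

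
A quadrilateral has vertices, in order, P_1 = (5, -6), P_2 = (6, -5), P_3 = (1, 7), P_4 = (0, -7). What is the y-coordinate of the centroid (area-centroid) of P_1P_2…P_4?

Apply the surveyor's formula. First the cross-terms c_i = x_i·y_{i+1} − x_{i+1}·y_i:
  11, 47, -7, 35  ⇒  2A = 86, A = 43.
Then Σ (y_i + y_{i+1})·c_i = -482, so ȳ = -482 / (6·43) = -241/129.

-241/129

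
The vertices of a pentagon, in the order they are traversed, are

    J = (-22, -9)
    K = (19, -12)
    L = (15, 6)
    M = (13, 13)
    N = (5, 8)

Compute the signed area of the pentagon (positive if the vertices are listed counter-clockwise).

Apply Gauss's area formula: 2A = Σ (x_i·y_{i+1} − x_{i+1}·y_i), indices taken mod 5.
J→K: (-22)(-12) − (19)(-9) = 435
K→L: (19)(6) − (15)(-12) = 294
L→M: (15)(13) − (13)(6) = 117
M→N: (13)(8) − (5)(13) = 39
N→J: (5)(-9) − (-22)(8) = 131
Σ = 1016
Signed area = Σ/2 = 508 (positive ⇒ counter-clockwise traversal).

508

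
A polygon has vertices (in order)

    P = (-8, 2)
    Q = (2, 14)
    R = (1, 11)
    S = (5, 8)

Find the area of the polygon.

40.5

Cross-terms: -116, 8, -47, 74  ⇒  Σ = -81
Area = |Σ|/2 = 40.5.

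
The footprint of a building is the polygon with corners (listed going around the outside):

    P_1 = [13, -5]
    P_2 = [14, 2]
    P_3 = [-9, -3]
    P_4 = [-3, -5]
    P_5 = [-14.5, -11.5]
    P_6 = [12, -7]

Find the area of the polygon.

170.25

Cross-terms: 96, -24, 36, -38, 239.5, 31  ⇒  Σ = 340.5
Area = |Σ|/2 = 170.25.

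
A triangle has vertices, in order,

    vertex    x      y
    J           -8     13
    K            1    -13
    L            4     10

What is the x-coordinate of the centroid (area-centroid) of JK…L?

Apply the shoelace (surveyor's) formula. First the cross-terms c_i = x_i·y_{i+1} − x_{i+1}·y_i:
  91, 62, 132  ⇒  2A = 285, A = 142.5.
Then Σ (x_i + x_{i+1})·c_i = -855, so x̄ = -855 / (6·142.5) = -1.

-1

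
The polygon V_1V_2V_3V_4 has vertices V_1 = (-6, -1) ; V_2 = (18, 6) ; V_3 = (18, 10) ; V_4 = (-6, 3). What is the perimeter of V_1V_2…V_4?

58

|V_1V_2| = √((24)² + (7)²) = √625 = 25
|V_2V_3| = √((0)² + (4)²) = √16 = 4
|V_3V_4| = √((-24)² + (-7)²) = √625 = 25
|V_4V_1| = √((0)² + (-4)²) = √16 = 4
Perimeter = 25 + 4 + 25 + 4 = 58.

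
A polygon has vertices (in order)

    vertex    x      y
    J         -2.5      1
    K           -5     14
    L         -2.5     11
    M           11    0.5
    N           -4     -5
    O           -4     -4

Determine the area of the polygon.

Cross-terms: -30, -20, -122.25, -53, -4, -14  ⇒  Σ = -243.25
Area = |Σ|/2 = 121.625.

121.625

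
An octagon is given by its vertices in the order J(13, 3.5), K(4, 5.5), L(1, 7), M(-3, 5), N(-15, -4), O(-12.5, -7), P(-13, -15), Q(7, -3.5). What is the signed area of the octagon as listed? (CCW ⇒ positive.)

Σ = (57.5) + (22.5) + (26) + (87) + (55) + (96.5) + (150.5) + (70) = 565
Signed area = Σ/2 = 282.5 (positive ⇒ counter-clockwise traversal).

282.5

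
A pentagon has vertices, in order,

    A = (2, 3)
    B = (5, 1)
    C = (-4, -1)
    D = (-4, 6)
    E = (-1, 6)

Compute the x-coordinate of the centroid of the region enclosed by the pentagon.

-0.92

Apply the shoelace formula. First the cross-terms c_i = x_i·y_{i+1} − x_{i+1}·y_i:
  -13, -1, -28, -18, -15  ⇒  2A = -75, A = -37.5.
Then Σ (x_i + x_{i+1})·c_i = 207, so x̄ = 207 / (6·(-37.5)) = -0.92.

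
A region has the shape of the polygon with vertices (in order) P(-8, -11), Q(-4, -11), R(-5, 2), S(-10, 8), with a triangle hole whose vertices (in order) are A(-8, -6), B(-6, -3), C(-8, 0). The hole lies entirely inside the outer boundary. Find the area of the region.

Outer boundary:
Σ = (44) + (-63) + (-20) + (174) = 135
Area = |Σ|/2 = 67.5.
Hole:
Apply Gauss's area formula: 2A = Σ (x_i·y_{i+1} − x_{i+1}·y_i), indices taken mod 3.
Cross-terms: -12, -24, 48  ⇒  Σ = 12
Area = |Σ|/2 = 6.
Net area = 67.5 − 6 = 61.5.

61.5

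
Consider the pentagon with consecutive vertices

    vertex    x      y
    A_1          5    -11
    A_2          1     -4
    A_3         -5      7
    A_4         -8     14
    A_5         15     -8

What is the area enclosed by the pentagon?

153.5

Cross-terms: -9, -13, -14, -146, -125  ⇒  Σ = -307
Area = |Σ|/2 = 153.5.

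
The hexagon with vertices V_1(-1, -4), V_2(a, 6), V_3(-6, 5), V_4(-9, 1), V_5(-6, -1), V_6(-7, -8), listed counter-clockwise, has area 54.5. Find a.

-4

The doubled signed area Σ (x_i y_{i+1} − x_{i+1} y_i) is linear in a.
With a=0 it equals 145; the coefficient of a is 9 (from the two edges through V_2).
So 9·a + 145 = 2·54.5 = 109 ⇒ a = -4.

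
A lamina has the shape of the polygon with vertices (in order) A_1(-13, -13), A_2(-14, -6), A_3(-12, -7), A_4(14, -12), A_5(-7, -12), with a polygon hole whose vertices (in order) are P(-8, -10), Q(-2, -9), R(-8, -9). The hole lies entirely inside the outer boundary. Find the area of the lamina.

73.5

Outer boundary:
Apply the surveyor's formula: 2A = Σ (x_i·y_{i+1} − x_{i+1}·y_i), indices taken mod 5.
Σ = (-104) + (26) + (242) + (-252) + (-65) = -153
Area = |Σ|/2 = 76.5.
Hole:
Σ = (52) + (-54) + (8) = 6
Area = |Σ|/2 = 3.
Net area = 76.5 − 3 = 73.5.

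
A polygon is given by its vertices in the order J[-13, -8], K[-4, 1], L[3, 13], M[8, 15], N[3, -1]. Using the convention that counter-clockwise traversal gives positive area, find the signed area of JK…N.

Cross-terms: -45, -55, -59, -53, -37  ⇒  Σ = -249
Signed area = Σ/2 = -124.5 (negative ⇒ clockwise traversal).

-124.5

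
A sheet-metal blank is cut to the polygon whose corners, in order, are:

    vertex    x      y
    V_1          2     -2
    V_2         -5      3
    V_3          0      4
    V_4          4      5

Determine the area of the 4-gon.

29

Cross-terms: -4, -20, -16, -18  ⇒  Σ = -58
Area = |Σ|/2 = 29.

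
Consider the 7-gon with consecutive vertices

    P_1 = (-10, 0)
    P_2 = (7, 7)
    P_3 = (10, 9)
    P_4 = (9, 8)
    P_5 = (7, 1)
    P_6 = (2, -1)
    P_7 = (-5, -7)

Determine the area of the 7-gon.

Apply Gauss's area formula: 2A = Σ (x_i·y_{i+1} − x_{i+1}·y_i), indices taken mod 7.
P_1→P_2: (-10)(7) − (7)(0) = -70
P_2→P_3: (7)(9) − (10)(7) = -7
P_3→P_4: (10)(8) − (9)(9) = -1
P_4→P_5: (9)(1) − (7)(8) = -47
P_5→P_6: (7)(-1) − (2)(1) = -9
P_6→P_7: (2)(-7) − (-5)(-1) = -19
P_7→P_1: (-5)(0) − (-10)(-7) = -70
Σ = -223
Area = |Σ|/2 = 111.5.

111.5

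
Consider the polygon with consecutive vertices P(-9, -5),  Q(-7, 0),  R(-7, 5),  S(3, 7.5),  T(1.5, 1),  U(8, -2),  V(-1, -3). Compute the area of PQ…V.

102.375

Apply the surveyor's formula: 2A = Σ (x_i·y_{i+1} − x_{i+1}·y_i), indices taken mod 7.
Σ = (-35) + (-35) + (-67.5) + (-8.25) + (-11) + (-26) + (-22) = -204.75
Area = |Σ|/2 = 102.375.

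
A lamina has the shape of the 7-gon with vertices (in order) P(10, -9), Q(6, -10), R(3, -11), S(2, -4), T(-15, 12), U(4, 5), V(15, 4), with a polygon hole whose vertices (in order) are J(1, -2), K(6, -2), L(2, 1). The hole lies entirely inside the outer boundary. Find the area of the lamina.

225

Outer boundary:
Apply the shoelace (surveyor's) formula: 2A = Σ (x_i·y_{i+1} − x_{i+1}·y_i), indices taken mod 7.
Σ = (-46) + (-36) + (10) + (-36) + (-123) + (-59) + (-175) = -465
Area = |Σ|/2 = 232.5.
Hole:
Apply Gauss's area formula: 2A = Σ (x_i·y_{i+1} − x_{i+1}·y_i), indices taken mod 3.
Cross-terms: 10, 10, -5  ⇒  Σ = 15
Area = |Σ|/2 = 7.5.
Net area = 232.5 − 7.5 = 225.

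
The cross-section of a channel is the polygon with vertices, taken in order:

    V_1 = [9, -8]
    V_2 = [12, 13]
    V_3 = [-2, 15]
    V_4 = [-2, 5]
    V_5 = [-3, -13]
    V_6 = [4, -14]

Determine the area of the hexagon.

Apply the shoelace formula: 2A = Σ (x_i·y_{i+1} − x_{i+1}·y_i), indices taken mod 6.
V_1→V_2: (9)(13) − (12)(-8) = 213
V_2→V_3: (12)(15) − (-2)(13) = 206
V_3→V_4: (-2)(5) − (-2)(15) = 20
V_4→V_5: (-2)(-13) − (-3)(5) = 41
V_5→V_6: (-3)(-14) − (4)(-13) = 94
V_6→V_1: (4)(-8) − (9)(-14) = 94
Σ = 668
Area = |Σ|/2 = 334.

334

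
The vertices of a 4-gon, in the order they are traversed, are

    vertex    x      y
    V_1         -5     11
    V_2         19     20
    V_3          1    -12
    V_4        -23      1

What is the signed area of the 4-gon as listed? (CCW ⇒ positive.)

-540

Apply Gauss's area formula: 2A = Σ (x_i·y_{i+1} − x_{i+1}·y_i), indices taken mod 4.
Σ = (-309) + (-248) + (-275) + (-248) = -1080
Signed area = Σ/2 = -540 (negative ⇒ clockwise traversal).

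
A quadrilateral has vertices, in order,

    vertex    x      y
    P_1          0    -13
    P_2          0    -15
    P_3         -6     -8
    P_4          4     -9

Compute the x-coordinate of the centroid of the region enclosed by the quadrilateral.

Apply the surveyor's formula. First the cross-terms c_i = x_i·y_{i+1} − x_{i+1}·y_i:
  0, -90, 86, -52  ⇒  2A = -56, A = -28.
Then Σ (x_i + x_{i+1})·c_i = 160, so x̄ = 160 / (6·(-28)) = -20/21.

-20/21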